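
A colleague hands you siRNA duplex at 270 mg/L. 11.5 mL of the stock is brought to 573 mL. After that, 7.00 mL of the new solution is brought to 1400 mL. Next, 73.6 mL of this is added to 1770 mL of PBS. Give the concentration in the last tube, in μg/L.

Overall dilution factor = 49.83 × 200 × 25.05 = 2.50 × 10⁵.
270 mg/L / 2.50 × 10⁵ = 1.08 × 10⁻³ mg/L = 1.08 μg/L.

1.08 μg/L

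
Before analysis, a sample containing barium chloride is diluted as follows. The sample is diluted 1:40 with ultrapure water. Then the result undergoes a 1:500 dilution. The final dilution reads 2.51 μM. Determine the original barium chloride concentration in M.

0.0502 M

Overall dilution factor = 40 × 500 = 2.00 × 10⁴.
Original = 2.51 μM × 2.00 × 10⁴ = 5.02 × 10⁴ μM = 0.0502 M.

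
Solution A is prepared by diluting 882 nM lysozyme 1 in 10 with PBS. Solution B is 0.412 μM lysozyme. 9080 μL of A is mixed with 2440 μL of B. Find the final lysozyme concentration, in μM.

C_A = 882 nM / 10 = 88.2 nM.
C_B = 0.412 μM = 412 nM.
C_mix = (C_A·V_A + C_B·V_B)/(V_A + V_B) = (88.2×9080 + 412×2440) / 11520 = 157 nM = 0.157 μM.

0.157 μM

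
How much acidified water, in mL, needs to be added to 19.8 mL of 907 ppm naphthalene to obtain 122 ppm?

V₂ = C₁V₁/C₂ = 907 × 19.8 / 122 = 147 mL.
Diluent to add = V₂ − V₁ = 147 − 19.8 = 127 mL.

127 mL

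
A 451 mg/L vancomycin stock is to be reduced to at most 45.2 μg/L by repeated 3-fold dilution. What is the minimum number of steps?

9

Need 3ⁿ ≥ 9978, so n ≥ log(9978)/log(3) = 8.38.
Minimum whole steps: n = 9.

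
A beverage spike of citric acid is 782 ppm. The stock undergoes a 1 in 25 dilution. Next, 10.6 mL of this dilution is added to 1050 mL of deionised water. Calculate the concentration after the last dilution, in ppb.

Overall dilution factor = 25 × 100.1 = 2501.
782 ppm / 2501 = 0.313 ppm = 313 ppb.

313 ppb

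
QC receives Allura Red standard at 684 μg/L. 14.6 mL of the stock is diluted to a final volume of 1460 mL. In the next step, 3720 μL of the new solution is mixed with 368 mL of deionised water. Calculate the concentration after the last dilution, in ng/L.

68.5 ng/L

Overall dilution factor = 100 × 99.92 = 9992.
684 μg/L / 9992 = 0.0685 μg/L = 68.5 ng/L.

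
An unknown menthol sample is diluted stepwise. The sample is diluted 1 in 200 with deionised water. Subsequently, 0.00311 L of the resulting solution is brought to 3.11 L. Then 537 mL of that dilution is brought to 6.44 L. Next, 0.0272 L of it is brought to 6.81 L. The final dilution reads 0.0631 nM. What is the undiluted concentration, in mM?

Overall dilution factor = 200 × 1000 × 11.99 × 250.4 = 6.01 × 10⁸.
Original = 0.0631 nM × 6.01 × 10⁸ = 3.79 × 10⁷ nM = 37.9 mM.

37.9 mM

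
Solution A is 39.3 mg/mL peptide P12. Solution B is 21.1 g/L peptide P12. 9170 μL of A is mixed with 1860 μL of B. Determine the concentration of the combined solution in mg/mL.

C_B = 21.1 g/L = 21.1 mg/mL.
C_mix = (C_A·V_A + C_B·V_B)/(V_A + V_B) = (39.3×9170 + 21.1×1860) / 11030 = 36.2 mg/mL.

36.2 mg/mL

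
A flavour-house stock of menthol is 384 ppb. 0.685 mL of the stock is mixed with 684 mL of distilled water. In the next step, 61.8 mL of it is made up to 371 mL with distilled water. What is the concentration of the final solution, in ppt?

Overall dilution factor = 999.5 × 6.003 = 6000.
384 ppb / 6000 = 0.0640 ppb = 64.0 ppt.

64.0 ppt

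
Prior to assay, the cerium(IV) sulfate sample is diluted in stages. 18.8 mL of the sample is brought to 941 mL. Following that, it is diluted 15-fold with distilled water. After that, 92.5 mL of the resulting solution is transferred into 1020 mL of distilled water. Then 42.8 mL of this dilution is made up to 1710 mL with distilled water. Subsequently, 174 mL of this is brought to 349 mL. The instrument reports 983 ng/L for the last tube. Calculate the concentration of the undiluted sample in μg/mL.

Overall dilution factor = 50.05 × 15 × 12.03 × 39.95 × 2.006 = 7.24 × 10⁵.
Original = 983 ng/L × 7.24 × 10⁵ = 7.11 × 10⁸ ng/L = 711 μg/mL.

711 μg/mL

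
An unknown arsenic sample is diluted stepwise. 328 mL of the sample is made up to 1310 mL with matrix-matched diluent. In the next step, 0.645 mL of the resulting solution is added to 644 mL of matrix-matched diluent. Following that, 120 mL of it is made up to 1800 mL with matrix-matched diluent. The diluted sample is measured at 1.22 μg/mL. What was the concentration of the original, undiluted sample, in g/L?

73.0 g/L

Overall dilution factor = 3.994 × 999.4 × 15 = 5.99 × 10⁴.
Original = 1.22 μg/mL × 5.99 × 10⁴ = 7.30 × 10⁴ μg/mL = 73.0 g/L.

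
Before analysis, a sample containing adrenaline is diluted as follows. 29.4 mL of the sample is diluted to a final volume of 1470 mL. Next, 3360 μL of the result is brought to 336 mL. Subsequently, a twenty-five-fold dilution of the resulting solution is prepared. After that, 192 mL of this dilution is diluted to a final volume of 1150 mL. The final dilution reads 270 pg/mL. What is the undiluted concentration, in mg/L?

202 mg/L

Overall dilution factor = 50 × 100 × 25 × 5.990 = 7.49 × 10⁵.
Original = 270 pg/mL × 7.49 × 10⁵ = 2.02 × 10⁸ pg/mL = 202 mg/L.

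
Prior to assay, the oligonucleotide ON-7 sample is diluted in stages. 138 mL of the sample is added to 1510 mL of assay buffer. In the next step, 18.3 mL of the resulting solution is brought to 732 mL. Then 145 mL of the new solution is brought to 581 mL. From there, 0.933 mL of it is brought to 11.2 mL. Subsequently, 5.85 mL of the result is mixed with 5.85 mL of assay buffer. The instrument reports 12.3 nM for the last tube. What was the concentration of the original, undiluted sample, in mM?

0.565 mM

Overall dilution factor = 11.94 × 40 × 4.007 × 12.00 × 2 = 4.60 × 10⁴.
Original = 12.3 nM × 4.60 × 10⁴ = 5.65 × 10⁵ nM = 0.565 mM.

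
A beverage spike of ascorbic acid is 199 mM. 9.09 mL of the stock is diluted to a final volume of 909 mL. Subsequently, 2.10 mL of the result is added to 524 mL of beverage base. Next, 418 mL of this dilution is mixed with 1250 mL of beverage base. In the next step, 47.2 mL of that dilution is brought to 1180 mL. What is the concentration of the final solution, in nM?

79.6 nM

Overall dilution factor = 100 × 250.5 × 3.990 × 25 = 2.50 × 10⁶.
199 mM / 2.50 × 10⁶ = 7.96 × 10⁻⁵ mM = 79.6 nM.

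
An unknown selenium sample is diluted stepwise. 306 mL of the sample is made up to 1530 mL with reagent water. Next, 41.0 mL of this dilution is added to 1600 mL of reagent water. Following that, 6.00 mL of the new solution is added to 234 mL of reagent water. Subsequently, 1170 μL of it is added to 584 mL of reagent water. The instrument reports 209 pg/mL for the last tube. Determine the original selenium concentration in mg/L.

837 mg/L

Overall dilution factor = 5 × 40.02 × 40 × 500.1 = 4.00 × 10⁶.
Original = 209 pg/mL × 4.00 × 10⁶ = 8.37 × 10⁸ pg/mL = 837 mg/L.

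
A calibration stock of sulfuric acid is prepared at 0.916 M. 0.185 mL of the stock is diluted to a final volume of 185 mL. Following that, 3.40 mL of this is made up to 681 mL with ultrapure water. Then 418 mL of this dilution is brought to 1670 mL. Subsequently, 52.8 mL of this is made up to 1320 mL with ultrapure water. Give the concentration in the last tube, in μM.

Overall dilution factor = 1000 × 200.3 × 3.995 × 25 = 2.00 × 10⁷.
0.916 M / 2.00 × 10⁷ = 4.58 × 10⁻⁸ M = 0.0458 μM.

0.0458 μM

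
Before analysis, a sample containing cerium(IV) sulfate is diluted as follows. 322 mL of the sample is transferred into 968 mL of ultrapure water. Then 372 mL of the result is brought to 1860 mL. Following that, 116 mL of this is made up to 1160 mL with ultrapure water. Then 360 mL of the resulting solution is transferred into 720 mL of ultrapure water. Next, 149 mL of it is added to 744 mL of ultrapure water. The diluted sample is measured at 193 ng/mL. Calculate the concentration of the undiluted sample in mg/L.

695 mg/L

Overall dilution factor = 4.006 × 5 × 10 × 3 × 5.993 = 3602.
Original = 193 ng/mL × 3602 = 6.95 × 10⁵ ng/mL = 695 mg/L.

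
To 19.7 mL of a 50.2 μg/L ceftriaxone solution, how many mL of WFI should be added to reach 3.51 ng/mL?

262 mL

3.51 ng/mL = 3.51 μg/L.
V₂ = C₁V₁/C₂ = 50.2 × 19.7 / 3.51 = 282 mL.
Diluent to add = V₂ − V₁ = 282 − 19.7 = 262 mL.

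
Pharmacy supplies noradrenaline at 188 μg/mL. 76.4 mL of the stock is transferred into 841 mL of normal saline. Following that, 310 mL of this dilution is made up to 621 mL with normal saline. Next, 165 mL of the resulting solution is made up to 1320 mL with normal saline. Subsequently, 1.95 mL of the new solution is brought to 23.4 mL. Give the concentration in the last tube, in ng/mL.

81.4 ng/mL

Overall dilution factor = 12.01 × 2.003 × 8 × 12 = 2309.
188 μg/mL / 2309 = 0.0814 μg/mL = 81.4 ng/mL.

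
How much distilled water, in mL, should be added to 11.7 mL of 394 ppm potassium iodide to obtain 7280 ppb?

7280 ppb = 7.28 ppm.
V₂ = C₁V₁/C₂ = 394 × 11.7 / 7.28 = 633 mL.
Diluent to add = V₂ − V₁ = 633 − 11.7 = 622 mL.

622 mL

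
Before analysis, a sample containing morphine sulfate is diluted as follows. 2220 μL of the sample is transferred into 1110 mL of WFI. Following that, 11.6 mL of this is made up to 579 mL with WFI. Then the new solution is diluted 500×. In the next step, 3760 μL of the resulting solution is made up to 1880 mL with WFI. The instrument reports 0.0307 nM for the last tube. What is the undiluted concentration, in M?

0.192 M

Overall dilution factor = 501 × 49.91 × 500 × 500 = 6.25 × 10⁹.
Original = 0.0307 nM × 6.25 × 10⁹ = 1.92 × 10⁸ nM = 0.192 M.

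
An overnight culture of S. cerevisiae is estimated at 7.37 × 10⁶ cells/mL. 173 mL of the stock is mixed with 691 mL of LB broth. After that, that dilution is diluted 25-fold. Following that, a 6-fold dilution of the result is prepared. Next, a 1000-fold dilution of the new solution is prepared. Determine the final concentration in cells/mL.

Overall dilution factor = 4.994 × 25 × 6 × 1000 = 7.49 × 10⁵.
7.37 × 10⁶ cells/mL / 7.49 × 10⁵ = 9.84 cells/mL.

9.84 cells/mL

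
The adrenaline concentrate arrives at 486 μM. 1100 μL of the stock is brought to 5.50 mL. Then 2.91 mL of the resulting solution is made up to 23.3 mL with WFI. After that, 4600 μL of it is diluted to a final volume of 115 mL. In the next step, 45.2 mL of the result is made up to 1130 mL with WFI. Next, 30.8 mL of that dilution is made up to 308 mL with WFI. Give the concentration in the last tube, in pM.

1940 pM

Overall dilution factor = 5 × 8.007 × 25 × 25 × 10 = 2.50 × 10⁵.
486 μM / 2.50 × 10⁵ = 1.94 × 10⁻³ μM = 1940 pM.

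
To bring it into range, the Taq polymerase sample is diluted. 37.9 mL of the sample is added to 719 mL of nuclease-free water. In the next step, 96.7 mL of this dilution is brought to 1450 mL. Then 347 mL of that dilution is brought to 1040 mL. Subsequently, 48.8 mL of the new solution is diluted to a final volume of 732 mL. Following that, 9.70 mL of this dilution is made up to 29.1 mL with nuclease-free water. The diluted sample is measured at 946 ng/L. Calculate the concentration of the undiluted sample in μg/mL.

38.2 μg/mL

Overall dilution factor = 19.97 × 14.99 × 2.997 × 15 × 3 = 4.04 × 10⁴.
Original = 946 ng/L × 4.04 × 10⁴ = 3.82 × 10⁷ ng/L = 38.2 μg/mL.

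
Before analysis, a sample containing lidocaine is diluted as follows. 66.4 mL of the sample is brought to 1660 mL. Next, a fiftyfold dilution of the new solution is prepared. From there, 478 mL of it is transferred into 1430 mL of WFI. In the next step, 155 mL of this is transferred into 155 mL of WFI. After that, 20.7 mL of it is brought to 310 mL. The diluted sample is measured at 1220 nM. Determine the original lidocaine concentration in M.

0.182 M

Overall dilution factor = 25 × 50 × 3.992 × 2 × 14.98 = 1.49 × 10⁵.
Original = 1220 nM × 1.49 × 10⁵ = 1.82 × 10⁸ nM = 0.182 M.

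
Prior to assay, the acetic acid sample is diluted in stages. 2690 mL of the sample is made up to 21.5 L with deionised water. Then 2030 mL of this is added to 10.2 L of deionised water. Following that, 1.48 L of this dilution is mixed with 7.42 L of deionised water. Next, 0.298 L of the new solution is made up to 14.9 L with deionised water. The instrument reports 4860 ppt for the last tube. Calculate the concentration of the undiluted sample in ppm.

Overall dilution factor = 7.993 × 6.025 × 6.014 × 50 = 1.45 × 10⁴.
Original = 4860 ppt × 1.45 × 10⁴ = 7.04 × 10⁷ ppt = 70.4 ppm.

70.4 ppm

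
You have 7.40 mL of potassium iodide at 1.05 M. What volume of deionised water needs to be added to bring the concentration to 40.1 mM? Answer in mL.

186 mL

40.1 mM = 0.0401 M.
V₂ = C₁V₁/C₂ = 1.05 × 7.40 / 0.0401 = 194 mL.
Diluent to add = V₂ − V₁ = 194 − 7.40 = 186 mL.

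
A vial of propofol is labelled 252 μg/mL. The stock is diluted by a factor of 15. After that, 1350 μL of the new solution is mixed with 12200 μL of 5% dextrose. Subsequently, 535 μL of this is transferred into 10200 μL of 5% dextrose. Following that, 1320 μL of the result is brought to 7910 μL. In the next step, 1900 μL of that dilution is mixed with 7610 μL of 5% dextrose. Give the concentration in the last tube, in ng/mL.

Overall dilution factor = 15 × 10.04 × 20.07 × 5.992 × 5.005 = 9.06 × 10⁴.
252 μg/mL / 9.06 × 10⁴ = 2.78 × 10⁻³ μg/mL = 2.78 ng/mL.

2.78 ng/mL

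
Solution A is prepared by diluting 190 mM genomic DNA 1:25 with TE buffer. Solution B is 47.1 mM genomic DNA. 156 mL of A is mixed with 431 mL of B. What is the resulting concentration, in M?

0.0366 M

C_A = 190 mM / 25 = 7.60 mM.
C_mix = (C_A·V_A + C_B·V_B)/(V_A + V_B) = (7.60×156 + 47.1×431) / 587.0 = 36.6 mM = 0.0366 M.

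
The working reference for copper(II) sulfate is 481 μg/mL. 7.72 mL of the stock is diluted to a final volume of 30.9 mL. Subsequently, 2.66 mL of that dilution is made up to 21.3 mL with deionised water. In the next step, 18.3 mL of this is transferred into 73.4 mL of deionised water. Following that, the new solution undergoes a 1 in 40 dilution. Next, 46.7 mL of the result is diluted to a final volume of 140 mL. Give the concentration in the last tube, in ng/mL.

Overall dilution factor = 4.003 × 8.008 × 5.011 × 40 × 2.998 = 1.93 × 10⁴.
481 μg/mL / 1.93 × 10⁴ = 0.0250 μg/mL = 25.0 ng/mL.

25.0 ng/mL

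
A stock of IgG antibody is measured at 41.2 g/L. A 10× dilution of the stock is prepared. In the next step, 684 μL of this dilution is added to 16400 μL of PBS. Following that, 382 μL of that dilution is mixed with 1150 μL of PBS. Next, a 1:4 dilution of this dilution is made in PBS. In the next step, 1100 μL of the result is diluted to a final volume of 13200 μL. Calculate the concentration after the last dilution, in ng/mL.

857 ng/mL

Overall dilution factor = 10 × 24.98 × 4.010 × 4 × 12 = 4.81 × 10⁴.
41.2 g/L / 4.81 × 10⁴ = 8.57 × 10⁻⁴ g/L = 857 ng/mL.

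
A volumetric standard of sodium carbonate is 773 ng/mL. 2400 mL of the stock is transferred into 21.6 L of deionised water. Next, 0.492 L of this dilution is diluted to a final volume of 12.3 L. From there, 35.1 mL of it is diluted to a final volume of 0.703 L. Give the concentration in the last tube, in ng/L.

154 ng/L

Overall dilution factor = 10 × 25 × 20.03 = 5007.
773 ng/mL / 5007 = 0.154 ng/mL = 154 ng/L.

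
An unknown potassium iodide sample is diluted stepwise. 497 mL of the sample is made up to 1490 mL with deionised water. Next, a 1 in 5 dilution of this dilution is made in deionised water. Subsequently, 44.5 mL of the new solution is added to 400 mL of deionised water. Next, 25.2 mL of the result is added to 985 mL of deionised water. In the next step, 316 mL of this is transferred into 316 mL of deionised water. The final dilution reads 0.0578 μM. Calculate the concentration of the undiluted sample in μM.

Overall dilution factor = 2.998 × 5 × 9.989 × 40.09 × 2 = 1.20 × 10⁴.
Original = 0.0578 μM × 1.20 × 10⁴ = 694 μM.

694 μM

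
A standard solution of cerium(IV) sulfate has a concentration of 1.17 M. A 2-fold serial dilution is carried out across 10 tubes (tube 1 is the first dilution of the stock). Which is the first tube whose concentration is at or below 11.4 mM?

Tube n has concentration 1.17 M / 2ⁿ.
Need 2ⁿ ≥ 1.17 M / 11.4 mM = 103, so n ≥ 6.68.
First such tube: n = 7.

tube 7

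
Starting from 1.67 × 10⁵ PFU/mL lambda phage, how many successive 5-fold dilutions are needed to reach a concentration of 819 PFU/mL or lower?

Need 5ⁿ ≥ 204, so n ≥ log(204)/log(5) = 3.30.
Minimum whole steps: n = 4.

4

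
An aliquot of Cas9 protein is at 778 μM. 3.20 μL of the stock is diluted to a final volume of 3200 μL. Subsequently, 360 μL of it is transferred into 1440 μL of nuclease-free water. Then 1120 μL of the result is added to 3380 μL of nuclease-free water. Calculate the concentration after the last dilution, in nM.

38.7 nM

Overall dilution factor = 1000 × 5 × 4.018 = 2.01 × 10⁴.
778 μM / 2.01 × 10⁴ = 0.0387 μM = 38.7 nM.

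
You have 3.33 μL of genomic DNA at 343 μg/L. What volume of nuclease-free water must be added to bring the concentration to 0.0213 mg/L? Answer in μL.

0.0213 mg/L = 21.3 μg/L.
V₂ = C₁V₁/C₂ = 343 × 3.33 / 21.3 = 53.6 μL.
Diluent to add = V₂ − V₁ = 53.6 − 3.33 = 50.3 μL.

50.3 μL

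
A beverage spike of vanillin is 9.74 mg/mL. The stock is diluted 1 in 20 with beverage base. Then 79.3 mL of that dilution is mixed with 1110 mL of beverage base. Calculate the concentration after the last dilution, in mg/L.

32.5 mg/L

Overall dilution factor = 20 × 15.00 = 300.
9.74 mg/mL / 300 = 0.0325 mg/mL = 32.5 mg/L.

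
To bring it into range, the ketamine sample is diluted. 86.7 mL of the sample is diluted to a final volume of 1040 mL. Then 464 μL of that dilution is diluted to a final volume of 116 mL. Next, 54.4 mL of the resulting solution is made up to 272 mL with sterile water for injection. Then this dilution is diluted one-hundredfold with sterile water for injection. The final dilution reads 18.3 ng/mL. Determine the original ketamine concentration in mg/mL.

Overall dilution factor = 12.00 × 250 × 5 × 100 = 1.50 × 10⁶.
Original = 18.3 ng/mL × 1.50 × 10⁶ = 2.74 × 10⁷ ng/mL = 27.4 mg/mL.

27.4 mg/mL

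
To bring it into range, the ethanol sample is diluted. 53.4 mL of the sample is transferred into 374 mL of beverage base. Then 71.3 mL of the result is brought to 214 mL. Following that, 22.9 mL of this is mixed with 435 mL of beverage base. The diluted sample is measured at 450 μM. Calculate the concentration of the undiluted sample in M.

Overall dilution factor = 8.004 × 3.001 × 20.00 = 480.
Original = 450 μM × 480 = 2.16 × 10⁵ μM = 0.216 M.

0.216 M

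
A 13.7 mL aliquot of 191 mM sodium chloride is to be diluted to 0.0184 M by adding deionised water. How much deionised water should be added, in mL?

0.0184 M = 18.4 mM.
V₂ = C₁V₁/C₂ = 191 × 13.7 / 18.4 = 142 mL.
Diluent to add = V₂ − V₁ = 142 − 13.7 = 129 mL.

129 mL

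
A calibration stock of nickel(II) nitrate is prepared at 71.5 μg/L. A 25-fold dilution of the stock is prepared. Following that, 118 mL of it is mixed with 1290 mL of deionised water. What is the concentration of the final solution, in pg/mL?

240 pg/mL

Overall dilution factor = 25 × 11.93 = 298.
71.5 μg/L / 298 = 0.240 μg/L = 240 pg/mL.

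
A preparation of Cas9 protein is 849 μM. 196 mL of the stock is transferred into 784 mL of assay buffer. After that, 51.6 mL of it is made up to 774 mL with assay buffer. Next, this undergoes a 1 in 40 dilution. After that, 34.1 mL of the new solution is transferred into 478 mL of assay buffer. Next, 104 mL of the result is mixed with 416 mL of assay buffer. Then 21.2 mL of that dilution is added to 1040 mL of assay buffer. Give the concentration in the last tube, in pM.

75.3 pM

Overall dilution factor = 5 × 15 × 40 × 15.02 × 5 × 50.06 = 1.13 × 10⁷.
849 μM / 1.13 × 10⁷ = 7.53 × 10⁻⁵ μM = 75.3 pM.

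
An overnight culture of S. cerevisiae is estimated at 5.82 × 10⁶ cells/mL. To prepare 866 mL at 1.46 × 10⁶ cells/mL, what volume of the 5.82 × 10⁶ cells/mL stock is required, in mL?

217 mL

V₁ = C₂V₂/C₁ = 1.46 × 10⁶ × 866 / 5.82 × 10⁶ = 217 mL.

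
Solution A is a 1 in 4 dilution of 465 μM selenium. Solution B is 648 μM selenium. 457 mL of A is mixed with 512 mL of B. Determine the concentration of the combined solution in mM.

0.397 mM

C_A = 465 μM / 4 = 116 μM.
C_mix = (C_A·V_A + C_B·V_B)/(V_A + V_B) = (116×457 + 648×512) / 969.0 = 397 μM = 0.397 mM.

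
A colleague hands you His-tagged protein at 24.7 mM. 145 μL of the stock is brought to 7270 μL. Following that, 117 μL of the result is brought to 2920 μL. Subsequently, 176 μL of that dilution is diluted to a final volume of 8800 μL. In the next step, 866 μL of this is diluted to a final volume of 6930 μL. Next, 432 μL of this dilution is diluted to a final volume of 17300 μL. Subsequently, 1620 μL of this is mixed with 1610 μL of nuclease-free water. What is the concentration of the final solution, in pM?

618 pM

Overall dilution factor = 50.14 × 24.96 × 50 × 8.002 × 40.05 × 1.994 = 4.00 × 10⁷.
24.7 mM / 4.00 × 10⁷ = 6.18 × 10⁻⁷ mM = 618 pM.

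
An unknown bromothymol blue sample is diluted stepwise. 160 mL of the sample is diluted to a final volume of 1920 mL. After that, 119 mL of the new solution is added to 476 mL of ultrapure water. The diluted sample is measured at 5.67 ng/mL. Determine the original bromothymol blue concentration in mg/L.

0.340 mg/L

Overall dilution factor = 12 × 5 = 60.0.
Original = 5.67 ng/mL × 60.0 = 340 ng/mL = 0.340 mg/L.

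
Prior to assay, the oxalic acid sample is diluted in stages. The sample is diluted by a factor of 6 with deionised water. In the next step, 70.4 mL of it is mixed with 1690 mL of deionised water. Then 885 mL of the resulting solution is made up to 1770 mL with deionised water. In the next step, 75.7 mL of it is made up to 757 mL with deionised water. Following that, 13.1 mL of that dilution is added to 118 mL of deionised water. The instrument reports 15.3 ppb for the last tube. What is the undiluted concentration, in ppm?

459 ppm

Overall dilution factor = 6 × 25.01 × 2 × 10 × 10.01 = 3.00 × 10⁴.
Original = 15.3 ppb × 3.00 × 10⁴ = 4.59 × 10⁵ ppb = 459 ppm.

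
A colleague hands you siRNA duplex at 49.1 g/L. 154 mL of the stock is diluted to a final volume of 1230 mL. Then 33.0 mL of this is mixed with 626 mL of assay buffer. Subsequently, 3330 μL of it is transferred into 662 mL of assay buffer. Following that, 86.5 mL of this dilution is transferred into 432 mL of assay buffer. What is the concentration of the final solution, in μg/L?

257 μg/L

Overall dilution factor = 7.987 × 19.97 × 199.8 × 5.994 = 1.91 × 10⁵.
49.1 g/L / 1.91 × 10⁵ = 2.57 × 10⁻⁴ g/L = 257 μg/L.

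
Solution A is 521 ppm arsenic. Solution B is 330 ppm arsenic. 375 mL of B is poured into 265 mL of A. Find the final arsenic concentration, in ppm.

409 ppm

C_mix = (C_A·V_A + C_B·V_B)/(V_A + V_B) = (521×265 + 330×375) / 640.0 = 409 ppm.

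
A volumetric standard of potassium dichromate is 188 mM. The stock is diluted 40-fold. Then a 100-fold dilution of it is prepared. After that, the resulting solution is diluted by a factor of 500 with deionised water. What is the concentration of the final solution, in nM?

Overall dilution factor = 40 × 100 × 500 = 2.00 × 10⁶.
188 mM / 2.00 × 10⁶ = 9.40 × 10⁻⁵ mM = 94.0 nM.

94.0 nM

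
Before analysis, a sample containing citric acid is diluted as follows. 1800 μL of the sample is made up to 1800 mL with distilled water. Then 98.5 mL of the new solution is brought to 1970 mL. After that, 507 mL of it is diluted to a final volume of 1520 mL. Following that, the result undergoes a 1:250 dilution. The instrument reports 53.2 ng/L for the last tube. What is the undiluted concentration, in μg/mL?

Overall dilution factor = 1000 × 20 × 2.998 × 250 = 1.50 × 10⁷.
Original = 53.2 ng/L × 1.50 × 10⁷ = 7.97 × 10⁸ ng/L = 797 μg/mL.

797 μg/mL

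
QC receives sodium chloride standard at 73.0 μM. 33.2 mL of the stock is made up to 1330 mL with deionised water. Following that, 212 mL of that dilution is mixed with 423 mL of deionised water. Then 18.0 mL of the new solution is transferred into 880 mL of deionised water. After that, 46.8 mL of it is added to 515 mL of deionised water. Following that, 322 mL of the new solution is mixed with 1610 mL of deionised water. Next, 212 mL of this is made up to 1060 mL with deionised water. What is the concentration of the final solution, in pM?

Overall dilution factor = 40.06 × 2.995 × 49.89 × 12.00 × 6 × 5 = 2.16 × 10⁶.
73.0 μM / 2.16 × 10⁶ = 3.39 × 10⁻⁵ μM = 33.9 pM.

33.9 pM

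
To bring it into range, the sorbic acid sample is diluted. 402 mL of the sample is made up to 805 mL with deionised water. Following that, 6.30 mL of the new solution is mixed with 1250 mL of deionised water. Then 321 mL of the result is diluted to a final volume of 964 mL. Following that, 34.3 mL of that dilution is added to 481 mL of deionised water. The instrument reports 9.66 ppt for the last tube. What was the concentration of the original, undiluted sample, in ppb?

Overall dilution factor = 2.002 × 199.4 × 3.003 × 15.02 = 1.80 × 10⁴.
Original = 9.66 ppt × 1.80 × 10⁴ = 1.74 × 10⁵ ppt = 174 ppb.

174 ppb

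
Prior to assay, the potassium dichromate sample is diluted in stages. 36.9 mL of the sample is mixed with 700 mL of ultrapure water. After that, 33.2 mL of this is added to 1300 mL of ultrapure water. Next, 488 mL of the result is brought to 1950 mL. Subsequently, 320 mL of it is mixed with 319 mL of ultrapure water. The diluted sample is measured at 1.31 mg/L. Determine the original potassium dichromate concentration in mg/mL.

8.38 mg/mL

Overall dilution factor = 19.97 × 40.16 × 3.996 × 1.997 = 6399.
Original = 1.31 mg/L × 6399 = 8383 mg/L = 8.38 mg/mL.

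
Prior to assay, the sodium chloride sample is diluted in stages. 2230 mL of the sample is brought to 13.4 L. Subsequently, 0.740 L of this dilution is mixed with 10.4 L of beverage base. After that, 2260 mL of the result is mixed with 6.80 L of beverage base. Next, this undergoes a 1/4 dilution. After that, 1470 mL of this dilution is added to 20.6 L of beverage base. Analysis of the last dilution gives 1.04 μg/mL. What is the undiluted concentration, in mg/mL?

22.6 mg/mL

Overall dilution factor = 6.009 × 15.05 × 4.009 × 4 × 15.01 = 2.18 × 10⁴.
Original = 1.04 μg/mL × 2.18 × 10⁴ = 2.26 × 10⁴ μg/mL = 22.6 mg/mL.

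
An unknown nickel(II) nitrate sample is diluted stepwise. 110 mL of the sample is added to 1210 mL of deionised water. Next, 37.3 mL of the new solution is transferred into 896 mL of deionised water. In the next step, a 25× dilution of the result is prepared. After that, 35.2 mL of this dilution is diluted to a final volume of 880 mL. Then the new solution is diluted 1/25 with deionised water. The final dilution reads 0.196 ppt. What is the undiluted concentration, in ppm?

Overall dilution factor = 12 × 25.02 × 25 × 25 × 25 = 4.69 × 10⁶.
Original = 0.196 ppt × 4.69 × 10⁶ = 9.20 × 10⁵ ppt = 0.920 ppm.

0.920 ppm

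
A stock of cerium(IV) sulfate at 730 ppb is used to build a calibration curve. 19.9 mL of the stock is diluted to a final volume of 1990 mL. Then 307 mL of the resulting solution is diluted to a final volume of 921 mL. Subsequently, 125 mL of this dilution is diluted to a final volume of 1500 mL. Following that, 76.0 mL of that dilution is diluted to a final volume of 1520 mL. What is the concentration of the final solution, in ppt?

Overall dilution factor = 100 × 3 × 12 × 20 = 7.20 × 10⁴.
730 ppb / 7.20 × 10⁴ = 0.0101 ppb = 10.1 ppt.

10.1 ppt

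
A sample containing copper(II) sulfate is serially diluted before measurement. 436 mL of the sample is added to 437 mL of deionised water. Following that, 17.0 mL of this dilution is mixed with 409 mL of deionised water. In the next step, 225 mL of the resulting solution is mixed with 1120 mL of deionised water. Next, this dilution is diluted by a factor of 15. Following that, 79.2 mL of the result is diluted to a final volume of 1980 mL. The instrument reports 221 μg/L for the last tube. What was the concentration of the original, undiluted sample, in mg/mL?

24.9 mg/mL

Overall dilution factor = 2.002 × 25.06 × 5.978 × 15 × 25 = 1.12 × 10⁵.
Original = 221 μg/L × 1.12 × 10⁵ = 2.49 × 10⁷ μg/L = 24.9 mg/mL.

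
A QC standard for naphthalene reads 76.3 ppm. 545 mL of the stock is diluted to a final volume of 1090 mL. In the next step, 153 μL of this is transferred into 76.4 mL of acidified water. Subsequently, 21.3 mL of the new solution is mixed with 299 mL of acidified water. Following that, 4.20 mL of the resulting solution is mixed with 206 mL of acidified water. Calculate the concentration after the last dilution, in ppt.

101 ppt

Overall dilution factor = 2 × 500.3 × 15.04 × 50.05 = 7.53 × 10⁵.
76.3 ppm / 7.53 × 10⁵ = 1.01 × 10⁻⁴ ppm = 101 ppt.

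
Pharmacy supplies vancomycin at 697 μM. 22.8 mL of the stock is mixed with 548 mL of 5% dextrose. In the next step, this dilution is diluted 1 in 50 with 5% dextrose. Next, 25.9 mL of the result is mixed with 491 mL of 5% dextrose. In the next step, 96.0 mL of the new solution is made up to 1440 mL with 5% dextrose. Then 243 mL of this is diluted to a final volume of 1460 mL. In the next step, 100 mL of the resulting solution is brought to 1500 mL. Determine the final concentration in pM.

20.6 pM

Overall dilution factor = 25.04 × 50 × 19.96 × 15 × 6.008 × 15 = 3.38 × 10⁷.
697 μM / 3.38 × 10⁷ = 2.06 × 10⁻⁵ μM = 20.6 pM.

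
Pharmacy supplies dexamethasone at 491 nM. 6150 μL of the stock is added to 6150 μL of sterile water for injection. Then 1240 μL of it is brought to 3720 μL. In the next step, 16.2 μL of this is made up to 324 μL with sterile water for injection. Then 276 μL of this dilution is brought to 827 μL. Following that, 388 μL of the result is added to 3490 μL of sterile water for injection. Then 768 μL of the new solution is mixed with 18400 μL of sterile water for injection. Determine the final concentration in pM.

Overall dilution factor = 2 × 3 × 20 × 2.996 × 9.995 × 24.96 = 8.97 × 10⁴.
491 nM / 8.97 × 10⁴ = 5.47 × 10⁻³ nM = 5.47 pM.

5.47 pM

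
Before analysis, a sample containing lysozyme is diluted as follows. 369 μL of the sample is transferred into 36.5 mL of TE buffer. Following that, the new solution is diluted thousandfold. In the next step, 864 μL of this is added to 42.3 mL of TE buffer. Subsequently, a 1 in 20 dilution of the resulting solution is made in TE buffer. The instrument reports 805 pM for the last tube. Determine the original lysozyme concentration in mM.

80.4 mM

Overall dilution factor = 99.92 × 1000 × 49.96 × 20 = 9.98 × 10⁷.
Original = 805 pM × 9.98 × 10⁷ = 8.04 × 10¹⁰ pM = 80.4 mM.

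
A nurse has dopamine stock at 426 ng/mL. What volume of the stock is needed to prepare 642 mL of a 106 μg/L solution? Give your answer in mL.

160 mL

106 μg/L = 106 ng/mL.
V₁ = C₂V₂/C₁ = 106 × 642 / 426 = 160 mL.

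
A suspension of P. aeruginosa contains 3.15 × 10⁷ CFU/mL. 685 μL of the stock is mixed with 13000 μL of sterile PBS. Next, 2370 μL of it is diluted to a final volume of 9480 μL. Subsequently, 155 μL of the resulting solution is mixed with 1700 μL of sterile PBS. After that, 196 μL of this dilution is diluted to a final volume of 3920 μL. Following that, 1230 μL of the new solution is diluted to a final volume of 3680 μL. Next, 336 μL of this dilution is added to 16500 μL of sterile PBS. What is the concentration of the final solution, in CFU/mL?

11.0 CFU/mL

Overall dilution factor = 19.98 × 4 × 11.97 × 20 × 2.992 × 50.11 = 2.87 × 10⁶.
3.15 × 10⁷ CFU/mL / 2.87 × 10⁶ = 11.0 CFU/mL.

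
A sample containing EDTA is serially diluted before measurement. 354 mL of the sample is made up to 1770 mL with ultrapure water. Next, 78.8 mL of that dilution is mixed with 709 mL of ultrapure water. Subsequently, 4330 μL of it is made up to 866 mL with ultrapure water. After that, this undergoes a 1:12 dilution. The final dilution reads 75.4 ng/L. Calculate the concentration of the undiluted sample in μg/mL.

Overall dilution factor = 5 × 9.997 × 200 × 12 = 1.20 × 10⁵.
Original = 75.4 ng/L × 1.20 × 10⁵ = 9.05 × 10⁶ ng/L = 9.05 μg/mL.

9.05 μg/mL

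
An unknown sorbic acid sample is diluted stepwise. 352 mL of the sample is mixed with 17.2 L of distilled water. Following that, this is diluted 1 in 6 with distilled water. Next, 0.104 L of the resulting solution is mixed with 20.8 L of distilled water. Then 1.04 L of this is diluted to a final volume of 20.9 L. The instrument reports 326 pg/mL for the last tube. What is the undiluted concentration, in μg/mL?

394 μg/mL

Overall dilution factor = 49.86 × 6 × 201 × 20.10 = 1.21 × 10⁶.
Original = 326 pg/mL × 1.21 × 10⁶ = 3.94 × 10⁸ pg/mL = 394 μg/mL.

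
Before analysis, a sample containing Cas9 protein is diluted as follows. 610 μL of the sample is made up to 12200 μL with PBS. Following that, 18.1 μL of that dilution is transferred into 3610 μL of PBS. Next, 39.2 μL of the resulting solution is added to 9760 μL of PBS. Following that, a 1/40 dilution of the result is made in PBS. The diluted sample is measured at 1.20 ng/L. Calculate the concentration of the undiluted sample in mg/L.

Overall dilution factor = 20 × 200.4 × 250.0 × 40 = 4.01 × 10⁷.
Original = 1.20 ng/L × 4.01 × 10⁷ = 4.81 × 10⁷ ng/L = 48.1 mg/L.

48.1 mg/L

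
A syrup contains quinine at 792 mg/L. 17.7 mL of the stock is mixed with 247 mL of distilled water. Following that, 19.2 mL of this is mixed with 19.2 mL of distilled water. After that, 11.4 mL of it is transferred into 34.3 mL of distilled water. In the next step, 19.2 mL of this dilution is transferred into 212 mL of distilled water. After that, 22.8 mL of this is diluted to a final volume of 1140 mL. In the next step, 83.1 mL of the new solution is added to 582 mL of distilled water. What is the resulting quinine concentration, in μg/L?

1.37 μg/L

Overall dilution factor = 14.95 × 2 × 4.009 × 12.04 × 50 × 8.004 = 5.78 × 10⁵.
792 mg/L / 5.78 × 10⁵ = 1.37 × 10⁻³ mg/L = 1.37 μg/L.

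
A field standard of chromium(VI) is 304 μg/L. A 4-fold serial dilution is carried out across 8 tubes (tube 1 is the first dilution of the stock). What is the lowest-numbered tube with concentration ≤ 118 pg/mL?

tube 6

Tube n has concentration 304 μg/L / 4ⁿ.
Need 4ⁿ ≥ 304 μg/L / 118 pg/mL = 2576, so n ≥ 5.67.
First such tube: n = 6.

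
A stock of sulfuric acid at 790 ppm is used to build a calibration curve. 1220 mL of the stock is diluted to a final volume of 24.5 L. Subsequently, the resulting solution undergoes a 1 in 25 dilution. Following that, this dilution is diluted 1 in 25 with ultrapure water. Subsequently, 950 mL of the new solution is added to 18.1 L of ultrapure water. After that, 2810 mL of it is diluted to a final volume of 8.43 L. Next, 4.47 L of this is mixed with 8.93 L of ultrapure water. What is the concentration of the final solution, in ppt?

Overall dilution factor = 20.08 × 25 × 25 × 20.05 × 3 × 2.998 = 2.26 × 10⁶.
790 ppm / 2.26 × 10⁶ = 3.49 × 10⁻⁴ ppm = 349 ppt.

349 ppt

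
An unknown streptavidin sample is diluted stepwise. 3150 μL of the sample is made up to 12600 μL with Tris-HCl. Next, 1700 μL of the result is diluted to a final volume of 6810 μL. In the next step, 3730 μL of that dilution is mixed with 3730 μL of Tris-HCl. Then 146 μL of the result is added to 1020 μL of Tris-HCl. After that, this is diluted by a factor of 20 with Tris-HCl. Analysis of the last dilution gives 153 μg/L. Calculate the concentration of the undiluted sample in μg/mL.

783 μg/mL

Overall dilution factor = 4 × 4.006 × 2 × 7.986 × 20 = 5119.
Original = 153 μg/L × 5119 = 7.83 × 10⁵ μg/L = 783 μg/mL.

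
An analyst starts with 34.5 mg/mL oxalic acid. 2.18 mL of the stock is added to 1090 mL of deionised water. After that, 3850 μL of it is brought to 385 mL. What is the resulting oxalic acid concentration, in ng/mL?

Overall dilution factor = 501 × 100 = 5.01 × 10⁴.
34.5 mg/mL / 5.01 × 10⁴ = 6.89 × 10⁻⁴ mg/mL = 689 ng/mL.

689 ng/mL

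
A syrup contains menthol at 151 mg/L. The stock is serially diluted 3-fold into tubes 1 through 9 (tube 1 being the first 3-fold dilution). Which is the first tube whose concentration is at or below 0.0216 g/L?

Tube n has concentration 151 mg/L / 3ⁿ.
Need 3ⁿ ≥ 151 mg/L / 0.0216 g/L = 6.99, so n ≥ 1.77.
First such tube: n = 2.

tube 2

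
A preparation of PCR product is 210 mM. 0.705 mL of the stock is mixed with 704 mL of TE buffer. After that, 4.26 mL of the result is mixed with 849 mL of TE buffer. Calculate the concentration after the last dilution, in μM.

Overall dilution factor = 999.6 × 200.3 = 2.00 × 10⁵.
210 mM / 2.00 × 10⁵ = 1.05 × 10⁻³ mM = 1.05 μM.

1.05 μM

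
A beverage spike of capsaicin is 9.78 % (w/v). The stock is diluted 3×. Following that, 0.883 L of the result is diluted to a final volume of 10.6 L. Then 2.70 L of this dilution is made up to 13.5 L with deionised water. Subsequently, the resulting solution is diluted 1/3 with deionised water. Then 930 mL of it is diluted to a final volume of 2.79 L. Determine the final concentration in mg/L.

60.3 mg/L

Overall dilution factor = 3 × 12.00 × 5 × 3 × 3 = 1621.
9.78 % (w/v) / 1621 = 6.03 × 10⁻³ % (w/v) = 60.3 mg/L.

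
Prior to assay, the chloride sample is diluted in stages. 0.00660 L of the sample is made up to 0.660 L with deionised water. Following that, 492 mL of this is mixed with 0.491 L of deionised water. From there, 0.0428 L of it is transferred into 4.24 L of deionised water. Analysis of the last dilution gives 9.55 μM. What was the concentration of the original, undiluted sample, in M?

0.191 M

Overall dilution factor = 100 × 1.998 × 100.1 = 2.00 × 10⁴.
Original = 9.55 μM × 2.00 × 10⁴ = 1.91 × 10⁵ μM = 0.191 M.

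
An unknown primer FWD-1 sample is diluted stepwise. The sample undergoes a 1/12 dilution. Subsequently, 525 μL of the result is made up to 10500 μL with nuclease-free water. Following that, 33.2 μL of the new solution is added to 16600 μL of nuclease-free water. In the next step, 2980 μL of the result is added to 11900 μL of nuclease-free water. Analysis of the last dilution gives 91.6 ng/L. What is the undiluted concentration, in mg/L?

Overall dilution factor = 12 × 20 × 501 × 4.993 = 6.00 × 10⁵.
Original = 91.6 ng/L × 6.00 × 10⁵ = 5.50 × 10⁷ ng/L = 55.0 mg/L.

55.0 mg/L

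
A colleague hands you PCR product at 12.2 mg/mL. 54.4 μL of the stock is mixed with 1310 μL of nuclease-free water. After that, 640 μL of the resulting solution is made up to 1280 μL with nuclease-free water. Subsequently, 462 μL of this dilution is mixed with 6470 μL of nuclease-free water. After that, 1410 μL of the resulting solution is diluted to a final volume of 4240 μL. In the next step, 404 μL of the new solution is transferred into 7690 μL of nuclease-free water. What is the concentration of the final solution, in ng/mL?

269 ng/mL

Overall dilution factor = 25.08 × 2 × 15.00 × 3.007 × 20.03 = 4.53 × 10⁴.
12.2 mg/mL / 4.53 × 10⁴ = 2.69 × 10⁻⁴ mg/mL = 269 ng/mL.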